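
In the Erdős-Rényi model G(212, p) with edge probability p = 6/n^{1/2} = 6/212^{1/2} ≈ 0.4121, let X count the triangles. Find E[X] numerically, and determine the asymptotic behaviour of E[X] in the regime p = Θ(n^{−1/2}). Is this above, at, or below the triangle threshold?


Number of potential triangles: C(212, 3) = 1565620.
Each occurs with probability p³ ≈ (0.4121)³ ≈ 6.997614e-02.
By linearity: E[X] = C(212, 3)·p³ ≈ 1565620 · 6.997614e-02 ≈ 109556.0386.
Since α = 1/2 < 1, p = c/n^{1/2} ≫ 1/n is above the triangle threshold p ~ 1/n. Asymptotically E[X] ~ (c³/6)·n^{3(1−α)} = (6³/6)·n^{1.5} → ∞; triangles are abundant w.h.p.

E[X] ≈ 109556.0386; in regime p = Θ(1/n^{1/2}) E[X] diverges (above the triangle threshold p ~ 1/n).


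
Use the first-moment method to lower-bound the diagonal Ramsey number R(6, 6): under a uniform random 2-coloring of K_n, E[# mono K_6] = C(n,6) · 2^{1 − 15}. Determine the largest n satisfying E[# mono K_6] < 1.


We need C(n, 6) · 2^{1 − 15} < 1, i.e. C(n, 6) < 2^{15 − 1} = 16384.
Check values of n near the boundary:
  n = 15: C(15, 6) = 5005; 5005 < 16384? YES
  n = 16: C(16, 6) = 8008; 8008 < 16384? YES
  n = 17: C(17, 6) = 12376; 12376 < 16384? YES
  n = 18: C(18, 6) = 18564; 18564 < 16384? NO
  n = 19: C(19, 6) = 27132; 27132 < 16384? NO
The largest n with C(n, 6) < 16384 is n = 17 (where E[X] = 1547/2048 ≈ 0.7553711). Hence R(6, 6) > 17, i.e. R(6, 6) ≥ 18.

Largest n = 17; hence R(6, 6) > 17.


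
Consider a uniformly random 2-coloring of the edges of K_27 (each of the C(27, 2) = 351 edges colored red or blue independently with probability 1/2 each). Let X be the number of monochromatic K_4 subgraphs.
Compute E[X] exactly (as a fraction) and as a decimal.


Let X = Σ_S X_S over the C(27, 4) = 17550 subsets S of size 4, where X_S = 1 if the K_4 on S is monochromatic.
For a fixed S, the K_4 on S has C(4, 2) = 6 edges. P[all 6 edges red] = (1/2)^6, and likewise for blue, so P[monochromatic] = 2·(1/2)^6 = 2^{1 − 6} = 1/32.
By linearity of expectation: E[X] = C(27, 4) · 2^{1 − 6} = 17550 · 1/32 = 8775/16.
Numerically: E[X] ≈ 548.4375.

E[X] = C(27,4)·2^(1−C(4,2)) = 8775/16 ≈ 548.4375.


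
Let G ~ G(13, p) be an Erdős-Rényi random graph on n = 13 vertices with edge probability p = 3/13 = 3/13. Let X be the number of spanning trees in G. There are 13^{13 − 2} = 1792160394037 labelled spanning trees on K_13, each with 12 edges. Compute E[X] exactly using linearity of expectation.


K_13 has 13^{13 − 2} = 1792160394037 labelled spanning trees.
For each such spanning tree H, let X_H = 1 if all 12 edges of H are present in G. Then P[X_H = 1] = p^{12} = (3/13)^{12} = 531441/23298085122481.
By linearity of expectation: E[X] = Σ_H E[X_H] = 1792160394037 · p^{12} = 1792160394037 · 531441/23298085122481 = 531441/13.
Numerically: E[X] ≈ 4.088e+04.

E[X] = 1792160394037 · (3/13)^{12} = 531441/13 ≈ 4.088e+04.


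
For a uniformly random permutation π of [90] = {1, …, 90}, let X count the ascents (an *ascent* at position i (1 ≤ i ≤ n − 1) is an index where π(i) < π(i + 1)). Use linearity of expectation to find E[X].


Write X = Σ X_I over i = 1, …, 89, with X_I the indicator of one ascent.
There are 89 indicators.
For each fixed i, the pair (π(i), π(i+1)) is a uniformly random ordered pair of distinct values from {1, …, 90}; by symmetry P[π(i) < π(i+1)] = 1/2.
By linearity: E[X] = 89 · (1/2) = (90 − 1) · (1/2) = 89/2 ≈ 44.50000.

E[X] = 89/2 = 44.50000.


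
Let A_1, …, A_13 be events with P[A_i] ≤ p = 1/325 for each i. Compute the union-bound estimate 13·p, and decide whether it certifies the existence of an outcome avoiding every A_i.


Union bound: P[∪_{i=1}^{13} A_i] ≤ Σ_i P[A_i] ≤ 13·p = 13·(1/325) = 1/25.
Numerically: 1/25 ≈ 0.040000.
Is 1/25 < 1? YES.
Since P[∪ A_i] ≤ 1/25 < 1, the complement has P[∩ A_i^c] ≥ 1 − 1/25 = 24/25 > 0, so some outcome avoids every A_i.

13·p = 1/25 ≈ 0.040000; existence CERTIFIED by the union bound.


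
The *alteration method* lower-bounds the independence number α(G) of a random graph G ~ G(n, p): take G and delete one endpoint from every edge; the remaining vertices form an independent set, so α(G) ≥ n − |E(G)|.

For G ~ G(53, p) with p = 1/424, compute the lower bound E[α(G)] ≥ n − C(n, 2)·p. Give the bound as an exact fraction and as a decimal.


E[|E(G)|] = C(53, 2)·p = 1378 · (1/424) = 13/4.
E[α(G)] ≥ n − E[|E(G)|] = 53 − 13/4 = 199/4.
Numerically: ≈ 49.75000.
(This is only a lower bound; the true E[α(G)] may be larger.)

E[α(G)] ≥ 199/4 ≈ 49.75000.


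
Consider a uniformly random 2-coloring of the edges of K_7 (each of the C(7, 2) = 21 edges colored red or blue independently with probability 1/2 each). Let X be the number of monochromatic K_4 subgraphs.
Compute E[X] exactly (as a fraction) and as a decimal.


Let X = Σ_S X_S over the C(7, 4) = 35 subsets S of size 4, where X_S = 1 if the K_4 on S is monochromatic.
For a fixed S, the K_4 on S has C(4, 2) = 6 edges. P[all 6 edges red] = (1/2)^6, and likewise for blue, so P[monochromatic] = 2·(1/2)^6 = 2^{1 − 6} = 1/32.
By linearity: E[X] = C(7, 4) · 2^{1 − 6} = 35 · 1/32 = 35/32.
Numerically: E[X] ≈ 1.0938.

E[X] = C(7,4)·2^(1−C(4,2)) = 35/32 ≈ 1.0938.


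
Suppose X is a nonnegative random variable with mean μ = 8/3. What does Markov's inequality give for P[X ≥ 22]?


μ = E[X] = 8/3, a = 22.
Markov: P[X ≥ 22] ≤ μ/a = (8/3)/22 = 4/33.
Numerically: ≈ 0.121.
(Since a = 22 > μ = 2.667, the bound 4/33 is < 1 and informative.)

P[X ≥ 22] ≤ 4/33 ≈ 0.121.


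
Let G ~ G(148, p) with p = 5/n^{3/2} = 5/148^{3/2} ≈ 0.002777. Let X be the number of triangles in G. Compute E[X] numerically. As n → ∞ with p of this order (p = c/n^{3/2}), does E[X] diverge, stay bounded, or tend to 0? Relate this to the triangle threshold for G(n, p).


Number of potential triangles: C(148, 3) = 529396.
Each occurs with probability p³ ≈ (0.002777)³ ≈ 2.1415701e-08.
By linearity: E[X] = C(148, 3)·p³ ≈ 529396 · 2.1415701e-08 ≈ 0.01134.
Since α = 3/2 > 1, p = c/n^{3/2} = o(1/n) is below the triangle threshold p ~ 1/n. Asymptotically E[X] ~ (c³/6)·n^{3(1−α)} = (5³/6)·n^{-1.5} → 0, so by Markov's inequality G has no triangles w.h.p.

E[X] ≈ 0.01134; in regime p = Θ(1/n^{3/2}) E[X] tends to 0 (below the triangle threshold p ~ 1/n).


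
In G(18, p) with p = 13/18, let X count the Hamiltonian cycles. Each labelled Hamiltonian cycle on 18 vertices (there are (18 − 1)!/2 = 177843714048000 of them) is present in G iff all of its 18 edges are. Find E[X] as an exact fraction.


K_18 has (18 − 1)!/2 = 177843714048000 labelled Hamiltonian cycles.
For each such Hamiltonian cycle H, let X_H = 1 if all 18 edges of H are present in G. Then P[X_H = 1] = p^{18} = (13/18)^{18} = 112455406951957393129/39346408075296537575424.
Summing the indicators: E[X] = Σ_H E[X_H] = 177843714048000 · p^{18} = 177843714048000 · 112455406951957393129/39346408075296537575424 = 1674446952588776589016668875/3294258113514384.
Numerically: E[X] ≈ 5.08e+11.

E[X] = 177843714048000 · (13/18)^{18} = 1674446952588776589016668875/3294258113514384 ≈ 5.08e+11.


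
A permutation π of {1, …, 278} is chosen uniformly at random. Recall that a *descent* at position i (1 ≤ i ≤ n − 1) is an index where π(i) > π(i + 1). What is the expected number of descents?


Write X = Σ X_I over i = 1, …, 277, with X_I the indicator of one descent.
There are 277 indicators.
For each fixed i, the pair (π(i), π(i+1)) is a uniformly random ordered pair of distinct values from {1, …, 278}; by symmetry P[π(i) > π(i+1)] = 1/2.
By linearity: E[X] = 277 · (1/2) = (278 − 1) · (1/2) = 277/2 ≈ 138.500.

E[X] = 277/2 = 138.500.


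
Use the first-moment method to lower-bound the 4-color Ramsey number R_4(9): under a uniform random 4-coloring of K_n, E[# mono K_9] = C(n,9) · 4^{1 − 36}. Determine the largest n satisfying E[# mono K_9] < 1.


We need C(n, 9) · 4^{1 − 36} < 1, i.e. C(n, 9) < 4^{36 − 1} = 1180591620717411303424.
Check values of n near the boundary:
  n = 910: C(910, 9) = 1133378248346922788210; 1133378248346922788210 < 1180591620717411303424? YES
  n = 911: C(911, 9) = 1144686900492291197405; 1144686900492291197405 < 1180591620717411303424? YES
  n = 912: C(912, 9) = 1156095740032081475120; 1156095740032081475120 < 1180591620717411303424? YES
  n = 913: C(913, 9) = 1167605542753639808390; 1167605542753639808390 < 1180591620717411303424? YES
  n = 914: C(914, 9) = 1179217089587653905932; 1179217089587653905932 < 1180591620717411303424? YES
  n = 915: C(915, 9) = 1190931166636537885130; 1190931166636537885130 < 1180591620717411303424? NO
  n = 916: C(916, 9) = 1202748565202942340440; 1202748565202942340440 < 1180591620717411303424? NO
The largest n with C(n, 9) < 1180591620717411303424 is n = 914 (where E[X] = 294804272396913476483/295147905179352825856 ≈ 0.9988). Hence R_4(9) > 914, i.e. R_4(9) ≥ 915.

Largest n = 914; hence R_4(9) > 914.


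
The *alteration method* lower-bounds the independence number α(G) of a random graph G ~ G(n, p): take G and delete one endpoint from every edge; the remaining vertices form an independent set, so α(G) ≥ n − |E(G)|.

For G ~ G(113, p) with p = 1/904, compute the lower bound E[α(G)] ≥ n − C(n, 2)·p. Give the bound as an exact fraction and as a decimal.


E[|E(G)|] = C(113, 2)·p = 6328 · (1/904) = 7.
E[α(G)] ≥ n − E[|E(G)|] = 113 − 7 = 106.
Numerically: ≈ 106.000000.
(This is only a lower bound; the true E[α(G)] may be larger.)

E[α(G)] ≥ 106 ≈ 106.000000.


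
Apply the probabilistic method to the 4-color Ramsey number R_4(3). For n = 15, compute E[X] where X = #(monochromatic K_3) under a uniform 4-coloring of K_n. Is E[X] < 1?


E[X] = C(15, 3) · 4^{1 − 3} = 455 · 4^{−2} = 455/16.
As a reduced fraction: E[X] = 455/16 ≈ 28.4375.
Is E[X] < 1? NO.
Since E[X] ≥ 1, the first-moment bound is inconclusive at n = 15; it does NOT by itself certify R_4(3) > 15.

E[X] = 455/16 ≈ 28.4375; E[X] ≥ 1; first-moment method inconclusive here.


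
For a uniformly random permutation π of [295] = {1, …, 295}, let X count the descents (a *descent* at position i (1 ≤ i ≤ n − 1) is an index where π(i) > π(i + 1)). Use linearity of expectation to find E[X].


Write X = Σ X_I over i = 1, …, 294, with X_I the indicator of one descent.
There are 294 indicators.
For each fixed i, the pair (π(i), π(i+1)) is a uniformly random ordered pair of distinct values from {1, …, 295}; by symmetry P[π(i) > π(i+1)] = 1/2.
By linearity: E[X] = 294 · (1/2) = (295 − 1) · (1/2) = 147 ≈ 147.000000.

E[X] = 147 = 147.000000.


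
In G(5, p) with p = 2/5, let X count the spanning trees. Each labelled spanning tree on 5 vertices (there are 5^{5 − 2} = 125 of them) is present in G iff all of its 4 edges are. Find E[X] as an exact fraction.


K_5 has 5^{5 − 2} = 125 labelled spanning trees.
For each such spanning tree H, let X_H = 1 if all 4 edges of H are present in G. Then P[X_H = 1] = p^{4} = (2/5)^{4} = 16/625.
Summing the indicators: E[X] = Σ_H E[X_H] = 125 · p^{4} = 125 · 16/625 = 16/5.
Numerically: E[X] ≈ 3.2.

E[X] = 125 · (2/5)^{4} = 16/5 ≈ 3.2.


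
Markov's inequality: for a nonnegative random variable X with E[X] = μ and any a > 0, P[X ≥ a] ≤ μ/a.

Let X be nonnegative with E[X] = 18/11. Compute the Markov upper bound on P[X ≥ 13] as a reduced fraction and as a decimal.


μ = E[X] = 18/11, a = 13.
Markov: P[X ≥ 13] ≤ μ/a = (18/11)/13 = 18/143.
Numerically: ≈ 0.12587.
(Since a = 13 > μ = 1.63636, the bound 18/143 is < 1 and informative.)

P[X ≥ 13] ≤ 18/143 ≈ 0.12587.


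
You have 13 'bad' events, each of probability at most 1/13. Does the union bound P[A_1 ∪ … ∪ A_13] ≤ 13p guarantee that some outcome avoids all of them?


Union bound: P[∪_{i=1}^{13} A_i] ≤ Σ_i P[A_i] ≤ 13·p = 13·(1/13) = 1.
Numerically: 1 ≈ 1.00000.
Is 1 < 1? NO.
Since the bound 1 is ≥ 1, the union bound is uninformative here; it does NOT by itself certify existence.

13·p = 1 ≈ 1.00000; existence NOT certified by the union bound.


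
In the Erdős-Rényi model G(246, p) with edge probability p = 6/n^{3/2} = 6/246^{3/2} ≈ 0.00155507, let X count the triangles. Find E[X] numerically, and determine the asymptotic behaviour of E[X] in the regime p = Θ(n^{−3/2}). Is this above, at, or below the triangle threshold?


Number of potential triangles: C(246, 3) = 2450980.
Each occurs with probability p³ ≈ (0.00155507)³ ≈ 3.76050153e-09.
By linearity: E[X] = C(246, 3)·p³ ≈ 2450980 · 3.76050153e-09 ≈ 0.009217.
Since α = 3/2 > 1, p = c/n^{3/2} = o(1/n) is below the triangle threshold p ~ 1/n. Asymptotically E[X] ~ (c³/6)·n^{3(1−α)} = (6³/6)·n^{-1.5} → 0, so by Markov's inequality G has no triangles w.h.p.

E[X] ≈ 0.009217; in regime p = Θ(1/n^{3/2}) E[X] tends to 0 (below the triangle threshold p ~ 1/n).


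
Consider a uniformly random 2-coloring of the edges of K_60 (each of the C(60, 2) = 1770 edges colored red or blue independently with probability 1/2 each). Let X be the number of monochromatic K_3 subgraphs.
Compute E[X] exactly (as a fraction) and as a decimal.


Let X = Σ_S X_S over the C(60, 3) = 34220 subsets S of size 3, where X_S = 1 if the K_3 on S is monochromatic.
For a fixed S, the K_3 on S has C(3, 2) = 3 edges. P[all 3 edges red] = (1/2)^3, and likewise for blue, so P[monochromatic] = 2·(1/2)^3 = 2^{1 − 3} = 1/4.
By linearity of expectation: E[X] = C(60, 3) · 2^{1 − 3} = 34220 · 1/4 = 8555.
Numerically: E[X] ≈ 8555.00000.

E[X] = C(60,3)·2^(1−C(3,2)) = 8555 ≈ 8555.00000.


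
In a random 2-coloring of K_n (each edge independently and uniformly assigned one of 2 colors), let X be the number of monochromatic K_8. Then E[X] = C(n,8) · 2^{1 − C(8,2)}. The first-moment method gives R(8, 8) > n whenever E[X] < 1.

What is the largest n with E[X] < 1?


We need C(n, 8) · 2^{1 − 28} < 1, i.e. C(n, 8) < 2^{28 − 1} = 134217728.
Check values of n near the boundary:
  n = 38: C(38, 8) = 48903492; 48903492 < 134217728? YES
  n = 39: C(39, 8) = 61523748; 61523748 < 134217728? YES
  n = 40: C(40, 8) = 76904685; 76904685 < 134217728? YES
  n = 41: C(41, 8) = 95548245; 95548245 < 134217728? YES
  n = 42: C(42, 8) = 118030185; 118030185 < 134217728? YES
  n = 43: C(43, 8) = 145008513; 145008513 < 134217728? NO
  n = 44: C(44, 8) = 177232627; 177232627 < 134217728? NO
The largest n with C(n, 8) < 134217728 is n = 42 (where E[X] = 118030185/134217728 ≈ 0.8793934). Hence R(8, 8) > 42, i.e. R(8, 8) ≥ 43.

Largest n = 42; hence R(8, 8) > 42.


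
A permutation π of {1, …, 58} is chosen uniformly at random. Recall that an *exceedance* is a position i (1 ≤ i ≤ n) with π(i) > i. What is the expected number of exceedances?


Write X = Σ_{i=1}^{58} X_i, where X_i = 1_{π(i) > i}.
For each fixed i, π(i) is uniform over {1, …, 58} (marginal of a uniform permutation), so P[π(i) > i] = (n − i)/n. Summing: Σ_{i=1}^{58} (n − i)/n = (0 + 1 + … + 57)/58 = 58(58 − 1)/(2·58) = (58 − 1)/2.
Hence E[X] = Σ_{i=1}^{58} (58 − i)/58 = 57/2 ≈ 28.5000.

E[X] = 57/2 = 28.5000.


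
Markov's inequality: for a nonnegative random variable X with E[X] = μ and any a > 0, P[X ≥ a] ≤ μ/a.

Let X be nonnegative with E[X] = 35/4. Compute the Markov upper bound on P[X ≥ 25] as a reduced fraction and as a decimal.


μ = E[X] = 35/4, a = 25.
Markov: P[X ≥ 25] ≤ μ/a = (35/4)/25 = 7/20.
Numerically: ≈ 0.3500.
(Since a = 25 > μ = 8.7500, the bound 7/20 is < 1 and informative.)

P[X ≥ 25] ≤ 7/20 ≈ 0.3500.


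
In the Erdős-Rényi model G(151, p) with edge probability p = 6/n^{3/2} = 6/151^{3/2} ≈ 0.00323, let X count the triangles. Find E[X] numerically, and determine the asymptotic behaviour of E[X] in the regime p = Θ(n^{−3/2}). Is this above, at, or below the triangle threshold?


Number of potential triangles: C(151, 3) = 562475.
Each occurs with probability p³ ≈ (0.00323)³ ≈ 3.38110e-08.
By linearity: E[X] = C(151, 3)·p³ ≈ 562475 · 3.38110e-08 ≈ 0.019.
Since α = 3/2 > 1, p = c/n^{3/2} = o(1/n) is below the triangle threshold p ~ 1/n. Asymptotically E[X] ~ (c³/6)·n^{3(1−α)} = (6³/6)·n^{-1.5} → 0, so by Markov's inequality G has no triangles w.h.p.

E[X] ≈ 0.019; in regime p = Θ(1/n^{3/2}) E[X] tends to 0 (below the triangle threshold p ~ 1/n).


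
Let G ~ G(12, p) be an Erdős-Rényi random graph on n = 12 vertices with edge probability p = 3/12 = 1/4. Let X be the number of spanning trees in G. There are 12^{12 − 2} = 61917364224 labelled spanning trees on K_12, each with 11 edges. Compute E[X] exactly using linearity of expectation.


K_12 has 12^{12 − 2} = 61917364224 labelled spanning trees.
For each such spanning tree H, let X_H = 1 if all 11 edges of H are present in G. Then P[X_H = 1] = p^{11} = (1/4)^{11} = 1/4194304.
Summing the indicators: E[X] = Σ_H E[X_H] = 61917364224 · p^{11} = 61917364224 · 1/4194304 = 59049/4.
Numerically: E[X] ≈ 1.48e+04.

E[X] = 61917364224 · (1/4)^{11} = 59049/4 ≈ 1.48e+04.


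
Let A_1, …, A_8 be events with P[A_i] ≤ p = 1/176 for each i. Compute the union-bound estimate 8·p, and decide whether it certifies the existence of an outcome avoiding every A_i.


Union bound: P[∪_{i=1}^{8} A_i] ≤ Σ_i P[A_i] ≤ 8·p = 8·(1/176) = 1/22.
Numerically: 1/22 ≈ 0.045455.
Is 1/22 < 1? YES.
Since P[∪ A_i] ≤ 1/22 < 1, the complement has P[∩ A_i^c] ≥ 1 − 1/22 = 21/22 > 0, so some outcome avoids every A_i.

8·p = 1/22 ≈ 0.045455; existence CERTIFIED by the union bound.


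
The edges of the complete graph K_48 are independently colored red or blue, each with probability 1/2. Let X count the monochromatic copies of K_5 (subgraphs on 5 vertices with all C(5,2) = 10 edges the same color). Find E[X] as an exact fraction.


Let X = Σ_S X_S over the C(48, 5) = 1712304 subsets S of size 5, where X_S = 1 if the K_5 on S is monochromatic.
For a fixed S, the K_5 on S has C(5, 2) = 10 edges. P[all 10 edges red] = (1/2)^10, and likewise for blue, so P[monochromatic] = 2·(1/2)^10 = 2^{1 − 10} = 1/512.
By linearity: E[X] = C(48, 5) · 2^{1 − 10} = 1712304 · 1/512 = 107019/32.
Numerically: E[X] ≈ 3344.3438.

E[X] = C(48,5)·2^(1−C(5,2)) = 107019/32 ≈ 3344.3438.


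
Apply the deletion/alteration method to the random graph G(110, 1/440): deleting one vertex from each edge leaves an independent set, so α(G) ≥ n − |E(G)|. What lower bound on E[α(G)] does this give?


E[|E(G)|] = C(110, 2)·p = 5995 · (1/440) = 109/8.
E[α(G)] ≥ n − E[|E(G)|] = 110 − 109/8 = 771/8.
Numerically: ≈ 96.375.
(This is only a lower bound; the true E[α(G)] may be larger.)

E[α(G)] ≥ 771/8 ≈ 96.375.


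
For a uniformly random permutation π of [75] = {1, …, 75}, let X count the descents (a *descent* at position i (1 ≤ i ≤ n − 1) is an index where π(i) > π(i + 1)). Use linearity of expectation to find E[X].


Write X = Σ X_I over i = 1, …, 74, with X_I the indicator of one descent.
There are 74 indicators.
For each fixed i, the pair (π(i), π(i+1)) is a uniformly random ordered pair of distinct values from {1, …, 75}; by symmetry P[π(i) > π(i+1)] = 1/2.
By linearity: E[X] = 74 · (1/2) = (75 − 1) · (1/2) = 37 ≈ 37.000.

E[X] = 37 = 37.000.


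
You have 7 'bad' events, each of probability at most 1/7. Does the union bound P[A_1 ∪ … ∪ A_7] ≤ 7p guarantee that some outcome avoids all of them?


Union bound: P[∪_{i=1}^{7} A_i] ≤ Σ_i P[A_i] ≤ 7·p = 7·(1/7) = 1.
Numerically: 1 ≈ 1.0000.
Is 1 < 1? NO.
Since the bound 1 is ≥ 1, the union bound is uninformative here; it does NOT by itself certify existence.

7·p = 1 ≈ 1.0000; existence NOT certified by the union bound.


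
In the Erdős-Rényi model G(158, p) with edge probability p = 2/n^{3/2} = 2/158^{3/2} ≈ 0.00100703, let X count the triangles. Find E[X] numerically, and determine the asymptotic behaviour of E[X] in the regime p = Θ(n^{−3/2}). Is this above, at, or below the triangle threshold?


Number of potential triangles: C(158, 3) = 644956.
Each occurs with probability p³ ≈ (0.00100703)³ ≈ 1.02125241e-09.
By linearity: E[X] = C(158, 3)·p³ ≈ 644956 · 1.02125241e-09 ≈ 0.000659.
Since α = 3/2 > 1, p = c/n^{3/2} = o(1/n) is below the triangle threshold p ~ 1/n. Asymptotically E[X] ~ (c³/6)·n^{3(1−α)} = (2³/6)·n^{-1.5} → 0, so by Markov's inequality G has no triangles w.h.p.

E[X] ≈ 0.000659; in regime p = Θ(1/n^{3/2}) E[X] tends to 0 (below the triangle threshold p ~ 1/n).


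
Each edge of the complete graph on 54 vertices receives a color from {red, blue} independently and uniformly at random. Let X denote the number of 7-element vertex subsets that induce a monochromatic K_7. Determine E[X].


Let X = Σ_S X_S over the C(54, 7) = 177100560 subsets S of size 7, where X_S = 1 if the K_7 on S is monochromatic.
For a fixed S, the K_7 on S has C(7, 2) = 21 edges. P[all 21 edges red] = (1/2)^21, and likewise for blue, so P[monochromatic] = 2·(1/2)^21 = 2^{1 − 21} = 1/1048576.
Summing: E[X] = C(54, 7) · 2^{1 − 21} = 177100560 · 1/1048576 = 11068785/65536.
Numerically: E[X] ≈ 168.8963.

E[X] = C(54,7)·2^(1−C(7,2)) = 11068785/65536 ≈ 168.8963.


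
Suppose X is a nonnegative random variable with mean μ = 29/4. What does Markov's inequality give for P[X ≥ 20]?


μ = E[X] = 29/4, a = 20.
Markov: P[X ≥ 20] ≤ μ/a = (29/4)/20 = 29/80.
Numerically: ≈ 0.36250.
(Since a = 20 > μ = 7.25000, the bound 29/80 is < 1 and informative.)

P[X ≥ 20] ≤ 29/80 ≈ 0.36250.


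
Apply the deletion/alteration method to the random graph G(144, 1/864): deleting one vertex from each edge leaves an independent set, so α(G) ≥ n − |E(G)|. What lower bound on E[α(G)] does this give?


E[|E(G)|] = C(144, 2)·p = 10296 · (1/864) = 143/12.
E[α(G)] ≥ n − E[|E(G)|] = 144 − 143/12 = 1585/12.
Numerically: ≈ 132.08333.
(This is only a lower bound; the true E[α(G)] may be larger.)

E[α(G)] ≥ 1585/12 ≈ 132.08333.


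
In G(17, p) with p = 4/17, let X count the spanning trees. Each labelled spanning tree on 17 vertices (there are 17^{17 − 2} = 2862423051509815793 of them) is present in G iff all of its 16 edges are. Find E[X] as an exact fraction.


K_17 has 17^{17 − 2} = 2862423051509815793 labelled spanning trees.
For each such spanning tree H, let X_H = 1 if all 16 edges of H are present in G. Then P[X_H = 1] = p^{16} = (4/17)^{16} = 4294967296/48661191875666868481.
By linearity of expectation: E[X] = Σ_H E[X_H] = 2862423051509815793 · p^{16} = 2862423051509815793 · 4294967296/48661191875666868481 = 4294967296/17.
Numerically: E[X] ≈ 2.526e+08.

E[X] = 2862423051509815793 · (4/17)^{16} = 4294967296/17 ≈ 2.526e+08.


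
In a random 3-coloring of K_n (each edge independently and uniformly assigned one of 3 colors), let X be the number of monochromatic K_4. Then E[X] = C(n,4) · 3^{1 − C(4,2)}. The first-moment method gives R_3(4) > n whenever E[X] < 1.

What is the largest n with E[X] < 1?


We need C(n, 4) · 3^{1 − 6} < 1, i.e. C(n, 4) < 3^{6 − 1} = 243.
Check values of n near the boundary:
  n = 9: C(9, 4) = 126; 126 < 243? YES
  n = 10: C(10, 4) = 210; 210 < 243? YES
  n = 11: C(11, 4) = 330; 330 < 243? NO
The largest n with C(n, 4) < 243 is n = 10 (where E[X] = 70/81 ≈ 0.8642). Hence R_3(4) > 10, i.e. R_3(4) ≥ 11.

Largest n = 10; hence R_3(4) > 10.


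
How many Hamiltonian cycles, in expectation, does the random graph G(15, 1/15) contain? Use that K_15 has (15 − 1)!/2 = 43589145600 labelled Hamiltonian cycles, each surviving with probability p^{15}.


K_15 has (15 − 1)!/2 = 43589145600 labelled Hamiltonian cycles.
For each such Hamiltonian cycle H, let X_H = 1 if all 15 edges of H are present in G. Then P[X_H = 1] = p^{15} = (1/15)^{15} = 1/437893890380859375.
By linearity: E[X] = Σ_H E[X_H] = 43589145600 · p^{15} = 43589145600 · 1/437893890380859375 = 7175168/72081298828125.
Numerically: E[X] ≈ 9.9543e-08.

E[X] = 43589145600 · (1/15)^{15} = 7175168/72081298828125 ≈ 9.9543e-08.


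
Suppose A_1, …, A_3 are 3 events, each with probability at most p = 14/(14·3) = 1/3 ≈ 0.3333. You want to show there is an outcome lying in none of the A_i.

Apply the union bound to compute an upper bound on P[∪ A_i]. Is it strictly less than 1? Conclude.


Union bound: P[∪_{i=1}^{3} A_i] ≤ Σ_i P[A_i] ≤ 3·p = 3·(1/3) = 1.
Numerically: 1 ≈ 1.0000.
Is 1 < 1? NO.
Since the bound 1 is ≥ 1, the union bound is uninformative here; it does NOT by itself certify existence.

3·p = 1 ≈ 1.0000; existence NOT certified by the union bound.


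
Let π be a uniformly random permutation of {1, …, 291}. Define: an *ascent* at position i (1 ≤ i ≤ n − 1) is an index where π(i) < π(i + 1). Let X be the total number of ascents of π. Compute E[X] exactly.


Write X = Σ X_I over i = 1, …, 290, with X_I the indicator of one ascent.
There are 290 indicators.
For each fixed i, the pair (π(i), π(i+1)) is a uniformly random ordered pair of distinct values from {1, …, 291}; by symmetry P[π(i) < π(i+1)] = 1/2.
By linearity: E[X] = 290 · (1/2) = (291 − 1) · (1/2) = 145 ≈ 145.00000.

E[X] = 145 = 145.00000.


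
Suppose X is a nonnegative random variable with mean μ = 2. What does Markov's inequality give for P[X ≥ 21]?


μ = E[X] = 2, a = 21.
Markov: P[X ≥ 21] ≤ μ/a = (2)/21 = 2/21.
Numerically: ≈ 0.095238.
(Since a = 21 > μ = 2.000000, the bound 2/21 is < 1 and informative.)

P[X ≥ 21] ≤ 2/21 ≈ 0.095238.


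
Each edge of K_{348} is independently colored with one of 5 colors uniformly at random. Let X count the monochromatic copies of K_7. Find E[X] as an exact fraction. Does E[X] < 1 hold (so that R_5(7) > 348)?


E[X] = C(348, 7) · 5^{1 − 21} = 115412286408552 · 5^{−20} = 115412286408552/95367431640625.
As a reduced fraction: E[X] = 115412286408552/95367431640625 ≈ 1.21019.
Is E[X] < 1? NO.
Since E[X] ≥ 1, the first-moment bound is inconclusive at n = 348; it does NOT by itself certify R_5(7) > 348.

E[X] = 115412286408552/95367431640625 ≈ 1.21019; E[X] ≥ 1; first-moment method inconclusive here.


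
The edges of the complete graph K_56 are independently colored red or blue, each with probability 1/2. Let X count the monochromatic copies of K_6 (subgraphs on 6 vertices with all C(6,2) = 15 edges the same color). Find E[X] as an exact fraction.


Let X = Σ_S X_S over the C(56, 6) = 32468436 subsets S of size 6, where X_S = 1 if the K_6 on S is monochromatic.
For a fixed S, the K_6 on S has C(6, 2) = 15 edges. P[all 15 edges red] = (1/2)^15, and likewise for blue, so P[monochromatic] = 2·(1/2)^15 = 2^{1 − 15} = 1/16384.
By linearity of expectation: E[X] = C(56, 6) · 2^{1 − 15} = 32468436 · 1/16384 = 8117109/4096.
Numerically: E[X] ≈ 1981.7161.

E[X] = C(56,6)·2^(1−C(6,2)) = 8117109/4096 ≈ 1981.7161.


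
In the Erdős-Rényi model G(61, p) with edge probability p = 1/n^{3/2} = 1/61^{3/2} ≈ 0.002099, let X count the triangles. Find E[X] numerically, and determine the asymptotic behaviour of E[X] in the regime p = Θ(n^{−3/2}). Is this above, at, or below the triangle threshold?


Number of potential triangles: C(61, 3) = 35990.
Each occurs with probability p³ ≈ (0.002099)³ ≈ 9.247317e-09.
By linearity: E[X] = C(61, 3)·p³ ≈ 35990 · 9.247317e-09 ≈ 0.0003.
Since α = 3/2 > 1, p = c/n^{3/2} = o(1/n) is below the triangle threshold p ~ 1/n. Asymptotically E[X] ~ (c³/6)·n^{3(1−α)} = (1³/6)·n^{-1.5} → 0, so by Markov's inequality G has no triangles w.h.p.

E[X] ≈ 0.0003; in regime p = Θ(1/n^{3/2}) E[X] tends to 0 (below the triangle threshold p ~ 1/n).


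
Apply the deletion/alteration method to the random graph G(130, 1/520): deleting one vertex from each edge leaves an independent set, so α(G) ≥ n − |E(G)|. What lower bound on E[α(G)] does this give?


E[|E(G)|] = C(130, 2)·p = 8385 · (1/520) = 129/8.
E[α(G)] ≥ n − E[|E(G)|] = 130 − 129/8 = 911/8.
Numerically: ≈ 113.87500.
(This is only a lower bound; the true E[α(G)] may be larger.)

E[α(G)] ≥ 911/8 ≈ 113.87500.


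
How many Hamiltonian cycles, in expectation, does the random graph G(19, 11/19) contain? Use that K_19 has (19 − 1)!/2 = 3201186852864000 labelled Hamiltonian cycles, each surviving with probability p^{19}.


K_19 has (19 − 1)!/2 = 3201186852864000 labelled Hamiltonian cycles.
For each such Hamiltonian cycle H, let X_H = 1 if all 19 edges of H are present in G. Then P[X_H = 1] = p^{19} = (11/19)^{19} = 61159090448414546291/1978419655660313589123979.
By linearity: E[X] = Σ_H E[X_H] = 3201186852864000 · p^{19} = 3201186852864000 · 61159090448414546291/1978419655660313589123979 = 195781676276584883979724733927424000/1978419655660313589123979.
Numerically: E[X] ≈ 9.89586e+10.

E[X] = 3201186852864000 · (11/19)^{19} = 195781676276584883979724733927424000/1978419655660313589123979 ≈ 9.89586e+10.


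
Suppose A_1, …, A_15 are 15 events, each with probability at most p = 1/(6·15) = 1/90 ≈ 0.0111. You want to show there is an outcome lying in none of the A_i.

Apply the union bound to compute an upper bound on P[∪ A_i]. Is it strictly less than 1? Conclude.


Union bound: P[∪_{i=1}^{15} A_i] ≤ Σ_i P[A_i] ≤ 15·p = 15·(1/90) = 1/6.
Numerically: 1/6 ≈ 0.1667.
Is 1/6 < 1? YES.
Since P[∪ A_i] ≤ 1/6 < 1, the complement has P[∩ A_i^c] ≥ 1 − 1/6 = 5/6 > 0, so some outcome avoids every A_i.

15·p = 1/6 ≈ 0.1667; existence CERTIFIED by the union bound.


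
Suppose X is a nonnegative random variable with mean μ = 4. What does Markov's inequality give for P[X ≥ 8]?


μ = E[X] = 4, a = 8.
Markov: P[X ≥ 8] ≤ μ/a = (4)/8 = 1/2.
Numerically: ≈ 0.500.
(Since a = 8 > μ = 4.000, the bound 1/2 is < 1 and informative.)

P[X ≥ 8] ≤ 1/2 ≈ 0.500.


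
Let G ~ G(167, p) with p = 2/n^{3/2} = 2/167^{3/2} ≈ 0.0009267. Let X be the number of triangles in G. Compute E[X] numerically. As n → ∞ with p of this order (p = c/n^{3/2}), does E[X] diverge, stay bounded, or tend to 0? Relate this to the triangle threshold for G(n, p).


Number of potential triangles: C(167, 3) = 762355.
Each occurs with probability p³ ≈ (0.0009267)³ ≈ 7.959135e-10.
By linearity: E[X] = C(167, 3)·p³ ≈ 762355 · 7.959135e-10 ≈ 0.0006.
Since α = 3/2 > 1, p = c/n^{3/2} = o(1/n) is below the triangle threshold p ~ 1/n. Asymptotically E[X] ~ (c³/6)·n^{3(1−α)} = (2³/6)·n^{-1.5} → 0, so by Markov's inequality G has no triangles w.h.p.

E[X] ≈ 0.0006; in regime p = Θ(1/n^{3/2}) E[X] tends to 0 (below the triangle threshold p ~ 1/n).


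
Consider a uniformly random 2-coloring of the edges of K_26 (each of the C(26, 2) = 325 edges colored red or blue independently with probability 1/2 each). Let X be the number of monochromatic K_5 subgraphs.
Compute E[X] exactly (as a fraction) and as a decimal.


Let X = Σ_S X_S over the C(26, 5) = 65780 subsets S of size 5, where X_S = 1 if the K_5 on S is monochromatic.
For a fixed S, the K_5 on S has C(5, 2) = 10 edges. P[all 10 edges red] = (1/2)^10, and likewise for blue, so P[monochromatic] = 2·(1/2)^10 = 2^{1 − 10} = 1/512.
Summing: E[X] = C(26, 5) · 2^{1 − 10} = 65780 · 1/512 = 16445/128.
Numerically: E[X] ≈ 128.477.

E[X] = C(26,5)·2^(1−C(5,2)) = 16445/128 ≈ 128.477.


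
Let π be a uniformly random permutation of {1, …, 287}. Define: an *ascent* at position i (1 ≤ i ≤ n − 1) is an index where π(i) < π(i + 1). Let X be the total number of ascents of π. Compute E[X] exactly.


Write X = Σ X_I over i = 1, …, 286, with X_I the indicator of one ascent.
There are 286 indicators.
For each fixed i, the pair (π(i), π(i+1)) is a uniformly random ordered pair of distinct values from {1, …, 287}; by symmetry P[π(i) < π(i+1)] = 1/2.
By linearity: E[X] = 286 · (1/2) = (287 − 1) · (1/2) = 143 ≈ 143.000000.

E[X] = 143 = 143.000000.


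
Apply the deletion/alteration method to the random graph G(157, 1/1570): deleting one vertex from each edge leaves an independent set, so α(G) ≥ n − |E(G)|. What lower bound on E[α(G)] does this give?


E[|E(G)|] = C(157, 2)·p = 12246 · (1/1570) = 39/5.
E[α(G)] ≥ n − E[|E(G)|] = 157 − 39/5 = 746/5.
Numerically: ≈ 149.200.
(This is only a lower bound; the true E[α(G)] may be larger.)

E[α(G)] ≥ 746/5 ≈ 149.200.


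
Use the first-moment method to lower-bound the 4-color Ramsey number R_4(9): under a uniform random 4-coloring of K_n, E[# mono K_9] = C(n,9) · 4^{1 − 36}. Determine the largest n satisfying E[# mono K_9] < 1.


We need C(n, 9) · 4^{1 − 36} < 1, i.e. C(n, 9) < 4^{36 − 1} = 1180591620717411303424.
Check values of n near the boundary:
  n = 911: C(911, 9) = 1144686900492291197405; 1144686900492291197405 < 1180591620717411303424? YES
  n = 912: C(912, 9) = 1156095740032081475120; 1156095740032081475120 < 1180591620717411303424? YES
  n = 913: C(913, 9) = 1167605542753639808390; 1167605542753639808390 < 1180591620717411303424? YES
  n = 914: C(914, 9) = 1179217089587653905932; 1179217089587653905932 < 1180591620717411303424? YES
  n = 915: C(915, 9) = 1190931166636537885130; 1190931166636537885130 < 1180591620717411303424? NO
The largest n with C(n, 9) < 1180591620717411303424 is n = 914 (where E[X] = 294804272396913476483/295147905179352825856 ≈ 0.9988). Hence R_4(9) > 914, i.e. R_4(9) ≥ 915.

Largest n = 914; hence R_4(9) > 914.


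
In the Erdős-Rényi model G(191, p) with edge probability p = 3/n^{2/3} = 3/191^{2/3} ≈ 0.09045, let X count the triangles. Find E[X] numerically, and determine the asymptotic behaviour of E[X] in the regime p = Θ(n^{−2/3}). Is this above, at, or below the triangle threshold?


Number of potential triangles: C(191, 3) = 1143135.
Each occurs with probability p³ ≈ (0.09045)³ ≈ 7.401113e-04.
By linearity: E[X] = C(191, 3)·p³ ≈ 1143135 · 7.401113e-04 ≈ 846.0471.
Since α = 2/3 < 1, p = c/n^{2/3} ≫ 1/n is above the triangle threshold p ~ 1/n. Asymptotically E[X] ~ (c³/6)·n^{3(1−α)} = (3³/6)·n^{1} → ∞; triangles are abundant w.h.p.

E[X] ≈ 846.0471; in regime p = Θ(1/n^{2/3}) E[X] diverges (above the triangle threshold p ~ 1/n).


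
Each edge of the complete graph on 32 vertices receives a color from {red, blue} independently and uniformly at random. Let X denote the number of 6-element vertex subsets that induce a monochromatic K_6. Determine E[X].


Let X = Σ_S X_S over the C(32, 6) = 906192 subsets S of size 6, where X_S = 1 if the K_6 on S is monochromatic.
For a fixed S, the K_6 on S has C(6, 2) = 15 edges. P[all 15 edges red] = (1/2)^15, and likewise for blue, so P[monochromatic] = 2·(1/2)^15 = 2^{1 − 15} = 1/16384.
Summing: E[X] = C(32, 6) · 2^{1 − 15} = 906192 · 1/16384 = 56637/1024.
Numerically: E[X] ≈ 55.309570.

E[X] = C(32,6)·2^(1−C(6,2)) = 56637/1024 ≈ 55.309570.


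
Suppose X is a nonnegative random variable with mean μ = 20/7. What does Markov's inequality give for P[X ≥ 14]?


μ = E[X] = 20/7, a = 14.
Markov: P[X ≥ 14] ≤ μ/a = (20/7)/14 = 10/49.
Numerically: ≈ 0.20408.
(Since a = 14 > μ = 2.85714, the bound 10/49 is < 1 and informative.)

P[X ≥ 14] ≤ 10/49 ≈ 0.20408.


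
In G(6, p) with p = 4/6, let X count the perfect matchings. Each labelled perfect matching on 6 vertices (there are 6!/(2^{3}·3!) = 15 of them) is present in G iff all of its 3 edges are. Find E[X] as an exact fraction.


K_6 has 6!/(2^{3}·3!) = 15 labelled perfect matchings.
For each such perfect matching H, let X_H = 1 if all 3 edges of H are present in G. Then P[X_H = 1] = p^{3} = (2/3)^{3} = 8/27.
By linearity: E[X] = Σ_H E[X_H] = 15 · p^{3} = 15 · 8/27 = 40/9.
Numerically: E[X] ≈ 4.4444.

E[X] = 15 · (2/3)^{3} = 40/9 ≈ 4.4444.


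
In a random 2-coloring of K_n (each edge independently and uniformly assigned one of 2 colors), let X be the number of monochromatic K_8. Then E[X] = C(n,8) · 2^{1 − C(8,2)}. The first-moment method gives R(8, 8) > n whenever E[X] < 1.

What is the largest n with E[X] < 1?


We need C(n, 8) · 2^{1 − 28} < 1, i.e. C(n, 8) < 2^{28 − 1} = 134217728.
Check values of n near the boundary:
  n = 37: C(37, 8) = 38608020; 38608020 < 134217728? YES
  n = 38: C(38, 8) = 48903492; 48903492 < 134217728? YES
  n = 39: C(39, 8) = 61523748; 61523748 < 134217728? YES
  n = 40: C(40, 8) = 76904685; 76904685 < 134217728? YES
  n = 41: C(41, 8) = 95548245; 95548245 < 134217728? YES
  n = 42: C(42, 8) = 118030185; 118030185 < 134217728? YES
  n = 43: C(43, 8) = 145008513; 145008513 < 134217728? NO
  n = 44: C(44, 8) = 177232627; 177232627 < 134217728? NO
The largest n with C(n, 8) < 134217728 is n = 42 (where E[X] = 118030185/134217728 ≈ 0.879). Hence R(8, 8) > 42, i.e. R(8, 8) ≥ 43.

Largest n = 42; hence R(8, 8) > 42.


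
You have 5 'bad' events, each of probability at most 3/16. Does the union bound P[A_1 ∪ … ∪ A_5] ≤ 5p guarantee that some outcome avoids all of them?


Union bound: P[∪_{i=1}^{5} A_i] ≤ Σ_i P[A_i] ≤ 5·p = 5·(3/16) = 15/16.
Numerically: 15/16 ≈ 0.938.
Is 15/16 < 1? YES.
Since P[∪ A_i] ≤ 15/16 < 1, the complement has P[∩ A_i^c] ≥ 1 − 15/16 = 1/16 > 0, so some outcome avoids every A_i.

5·p = 15/16 ≈ 0.938; existence CERTIFIED by the union bound.


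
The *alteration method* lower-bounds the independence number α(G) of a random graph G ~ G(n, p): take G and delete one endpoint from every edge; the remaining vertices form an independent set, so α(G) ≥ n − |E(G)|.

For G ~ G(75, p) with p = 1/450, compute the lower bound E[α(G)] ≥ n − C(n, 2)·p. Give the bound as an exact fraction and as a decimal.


E[|E(G)|] = C(75, 2)·p = 2775 · (1/450) = 37/6.
E[α(G)] ≥ n − E[|E(G)|] = 75 − 37/6 = 413/6.
Numerically: ≈ 68.8333.
(This is only a lower bound; the true E[α(G)] may be larger.)

E[α(G)] ≥ 413/6 ≈ 68.8333.


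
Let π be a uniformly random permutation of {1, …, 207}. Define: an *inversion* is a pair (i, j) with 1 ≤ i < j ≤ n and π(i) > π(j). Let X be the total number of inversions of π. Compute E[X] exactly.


Write X = Σ X_I over the C(207, 2) = 21321 pairs i < j, with X_I the indicator of one inversion.
There are 21321 indicators.
For each fixed pair i < j, the values π(i) and π(j) are two distinct elements of {1, …, 207} in uniformly random order; by symmetry P[π(i) > π(j)] = 1/2.
By linearity: E[X] = 21321 · (1/2) = C(207, 2) · (1/2) = 21321/2 = 21321/2 ≈ 10660.500.

E[X] = 21321/2 = 10660.500.


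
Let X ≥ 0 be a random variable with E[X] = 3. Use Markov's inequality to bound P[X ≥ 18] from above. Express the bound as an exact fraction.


μ = E[X] = 3, a = 18.
Markov: P[X ≥ 18] ≤ μ/a = (3)/18 = 1/6.
Numerically: ≈ 0.16667.
(Since a = 18 > μ = 3.00000, the bound 1/6 is < 1 and informative.)

P[X ≥ 18] ≤ 1/6 ≈ 0.16667.


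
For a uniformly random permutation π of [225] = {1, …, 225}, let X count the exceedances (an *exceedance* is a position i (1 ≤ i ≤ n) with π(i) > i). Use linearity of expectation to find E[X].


Write X = Σ_{i=1}^{225} X_i, where X_i = 1_{π(i) > i}.
For each fixed i, π(i) is uniform over {1, …, 225} (marginal of a uniform permutation), so P[π(i) > i] = (n − i)/n. Summing: Σ_{i=1}^{225} (n − i)/n = (0 + 1 + … + 224)/225 = 225(225 − 1)/(2·225) = (225 − 1)/2.
Hence E[X] = Σ_{i=1}^{225} (225 − i)/225 = 112 ≈ 112.000.

E[X] = 112 = 112.000.


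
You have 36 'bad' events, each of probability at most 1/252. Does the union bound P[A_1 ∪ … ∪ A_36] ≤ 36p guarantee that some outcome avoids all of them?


Union bound: P[∪_{i=1}^{36} A_i] ≤ Σ_i P[A_i] ≤ 36·p = 36·(1/252) = 1/7.
Numerically: 1/7 ≈ 0.143.
Is 1/7 < 1? YES.
Since P[∪ A_i] ≤ 1/7 < 1, the complement has P[∩ A_i^c] ≥ 1 − 1/7 = 6/7 > 0, so some outcome avoids every A_i.

36·p = 1/7 ≈ 0.143; existence CERTIFIED by the union bound.


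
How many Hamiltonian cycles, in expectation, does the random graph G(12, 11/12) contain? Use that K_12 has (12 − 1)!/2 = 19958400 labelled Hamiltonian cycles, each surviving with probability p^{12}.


K_12 has (12 − 1)!/2 = 19958400 labelled Hamiltonian cycles.
For each such Hamiltonian cycle H, let X_H = 1 if all 12 edges of H are present in G. Then P[X_H = 1] = p^{12} = (11/12)^{12} = 3138428376721/8916100448256.
By linearity: E[X] = Σ_H E[X_H] = 19958400 · p^{12} = 19958400 · 3138428376721/8916100448256 = 6041474625187925/859963392.
Numerically: E[X] ≈ 7.025e+06.

E[X] = 19958400 · (11/12)^{12} = 6041474625187925/859963392 ≈ 7.025e+06.
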